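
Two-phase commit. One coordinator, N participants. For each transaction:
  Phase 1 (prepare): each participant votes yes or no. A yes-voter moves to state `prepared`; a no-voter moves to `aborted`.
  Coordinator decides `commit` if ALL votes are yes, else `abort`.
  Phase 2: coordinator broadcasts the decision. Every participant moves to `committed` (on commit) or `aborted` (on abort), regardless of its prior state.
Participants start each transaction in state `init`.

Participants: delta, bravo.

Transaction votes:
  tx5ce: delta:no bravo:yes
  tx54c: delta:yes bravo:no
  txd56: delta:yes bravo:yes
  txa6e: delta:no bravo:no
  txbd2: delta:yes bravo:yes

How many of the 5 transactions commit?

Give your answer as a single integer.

Answer: 2

Derivation:
tx5ce: no from delta -> abort (commits=0)
tx54c: no from bravo -> abort (commits=0)
txd56: all yes -> commit (commits=1)
txa6e: no from delta, bravo -> abort (commits=1)
txbd2: all yes -> commit (commits=2)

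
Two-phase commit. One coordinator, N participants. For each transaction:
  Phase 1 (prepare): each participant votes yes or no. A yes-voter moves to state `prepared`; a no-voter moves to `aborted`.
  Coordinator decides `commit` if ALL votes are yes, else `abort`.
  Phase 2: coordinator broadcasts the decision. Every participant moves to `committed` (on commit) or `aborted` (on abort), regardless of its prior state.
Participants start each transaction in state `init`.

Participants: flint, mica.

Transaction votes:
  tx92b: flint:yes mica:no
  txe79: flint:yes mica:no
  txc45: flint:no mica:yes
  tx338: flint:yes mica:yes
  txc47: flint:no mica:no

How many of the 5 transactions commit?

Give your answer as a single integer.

Answer: 1

Derivation:
tx92b: no from mica -> abort (commits=0)
txe79: no from mica -> abort (commits=0)
txc45: no from flint -> abort (commits=0)
tx338: all yes -> commit (commits=1)
txc47: no from flint, mica -> abort (commits=1)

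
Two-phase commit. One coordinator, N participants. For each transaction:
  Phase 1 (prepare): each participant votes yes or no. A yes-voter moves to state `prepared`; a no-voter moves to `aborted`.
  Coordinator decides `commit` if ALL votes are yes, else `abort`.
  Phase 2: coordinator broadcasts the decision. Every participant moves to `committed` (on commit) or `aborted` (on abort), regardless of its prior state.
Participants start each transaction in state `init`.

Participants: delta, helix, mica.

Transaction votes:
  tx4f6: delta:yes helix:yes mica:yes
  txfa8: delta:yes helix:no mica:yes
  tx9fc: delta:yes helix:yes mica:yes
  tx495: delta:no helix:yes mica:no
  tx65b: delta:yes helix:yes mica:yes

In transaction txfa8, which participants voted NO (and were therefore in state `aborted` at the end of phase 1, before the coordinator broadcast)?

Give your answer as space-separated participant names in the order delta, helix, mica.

Answer: helix

Derivation:
Txn txfa8 phase 1: delta yes -> prepared; helix no -> aborted; mica yes -> prepared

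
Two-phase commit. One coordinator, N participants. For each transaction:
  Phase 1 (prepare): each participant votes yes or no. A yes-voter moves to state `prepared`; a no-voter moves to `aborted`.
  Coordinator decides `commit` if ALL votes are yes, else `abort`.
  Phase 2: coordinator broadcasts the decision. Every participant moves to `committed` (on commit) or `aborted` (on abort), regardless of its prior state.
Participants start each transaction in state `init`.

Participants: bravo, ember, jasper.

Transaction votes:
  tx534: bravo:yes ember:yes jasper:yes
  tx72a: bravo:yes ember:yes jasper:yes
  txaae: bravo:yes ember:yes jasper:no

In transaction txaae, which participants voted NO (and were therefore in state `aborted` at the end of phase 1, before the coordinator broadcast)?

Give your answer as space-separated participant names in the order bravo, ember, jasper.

Txn txaae phase 1: bravo yes -> prepared; ember yes -> prepared; jasper no -> aborted

Answer: jasper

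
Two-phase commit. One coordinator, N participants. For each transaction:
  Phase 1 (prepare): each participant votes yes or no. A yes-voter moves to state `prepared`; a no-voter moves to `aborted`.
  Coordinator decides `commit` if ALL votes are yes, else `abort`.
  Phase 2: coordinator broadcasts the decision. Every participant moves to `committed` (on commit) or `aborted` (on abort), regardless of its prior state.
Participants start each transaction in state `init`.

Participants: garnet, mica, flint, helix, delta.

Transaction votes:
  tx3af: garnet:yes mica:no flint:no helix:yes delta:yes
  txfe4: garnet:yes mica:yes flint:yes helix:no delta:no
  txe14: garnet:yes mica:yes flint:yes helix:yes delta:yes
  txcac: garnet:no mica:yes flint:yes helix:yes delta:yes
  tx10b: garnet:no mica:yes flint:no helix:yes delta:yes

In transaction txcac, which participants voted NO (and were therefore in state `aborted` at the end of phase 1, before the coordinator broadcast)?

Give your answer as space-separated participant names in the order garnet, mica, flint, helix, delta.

Txn txcac phase 1: garnet no -> aborted; mica yes -> prepared; flint yes -> prepared; helix yes -> prepared; delta yes -> prepared

Answer: garnet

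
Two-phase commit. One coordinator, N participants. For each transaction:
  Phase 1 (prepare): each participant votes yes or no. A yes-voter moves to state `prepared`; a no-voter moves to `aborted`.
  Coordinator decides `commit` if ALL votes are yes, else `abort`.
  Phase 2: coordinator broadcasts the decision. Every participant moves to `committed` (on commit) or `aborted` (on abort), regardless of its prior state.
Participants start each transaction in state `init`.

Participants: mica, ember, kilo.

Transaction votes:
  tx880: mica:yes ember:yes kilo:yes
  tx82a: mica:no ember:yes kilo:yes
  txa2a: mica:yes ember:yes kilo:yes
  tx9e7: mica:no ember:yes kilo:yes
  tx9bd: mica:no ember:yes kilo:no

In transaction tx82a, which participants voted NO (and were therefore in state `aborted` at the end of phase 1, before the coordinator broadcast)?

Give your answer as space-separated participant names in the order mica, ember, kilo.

Answer: mica

Derivation:
Txn tx82a phase 1: mica no -> aborted; ember yes -> prepared; kilo yes -> prepared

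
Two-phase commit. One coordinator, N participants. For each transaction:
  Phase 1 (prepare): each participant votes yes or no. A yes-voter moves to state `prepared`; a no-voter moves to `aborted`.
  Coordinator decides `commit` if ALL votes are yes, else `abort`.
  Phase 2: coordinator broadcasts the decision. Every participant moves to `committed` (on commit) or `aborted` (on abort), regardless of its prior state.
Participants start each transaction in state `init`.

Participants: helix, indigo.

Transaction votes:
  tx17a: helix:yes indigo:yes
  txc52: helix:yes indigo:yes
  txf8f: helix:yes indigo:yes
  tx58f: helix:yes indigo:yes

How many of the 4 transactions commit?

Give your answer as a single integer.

tx17a: all yes -> commit (commits=1)
txc52: all yes -> commit (commits=2)
txf8f: all yes -> commit (commits=3)
tx58f: all yes -> commit (commits=4)

Answer: 4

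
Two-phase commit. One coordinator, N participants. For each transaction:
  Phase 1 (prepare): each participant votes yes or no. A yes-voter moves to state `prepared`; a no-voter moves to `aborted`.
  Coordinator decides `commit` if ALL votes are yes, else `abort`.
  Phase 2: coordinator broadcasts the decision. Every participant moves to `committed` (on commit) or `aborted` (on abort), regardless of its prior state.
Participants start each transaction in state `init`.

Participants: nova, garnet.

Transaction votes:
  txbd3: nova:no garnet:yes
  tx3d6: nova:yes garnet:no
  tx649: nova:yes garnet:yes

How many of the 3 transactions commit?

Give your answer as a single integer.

Answer: 1

Derivation:
txbd3: no from nova -> abort (commits=0)
tx3d6: no from garnet -> abort (commits=0)
tx649: all yes -> commit (commits=1)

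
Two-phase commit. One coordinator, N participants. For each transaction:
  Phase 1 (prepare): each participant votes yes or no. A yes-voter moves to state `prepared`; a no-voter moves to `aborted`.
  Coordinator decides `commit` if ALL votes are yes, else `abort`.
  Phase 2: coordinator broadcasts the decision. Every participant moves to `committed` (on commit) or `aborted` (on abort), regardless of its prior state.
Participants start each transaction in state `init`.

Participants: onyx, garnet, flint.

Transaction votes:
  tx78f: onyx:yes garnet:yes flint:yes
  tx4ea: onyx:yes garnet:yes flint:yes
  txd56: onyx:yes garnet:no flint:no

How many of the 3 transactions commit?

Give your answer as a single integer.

Answer: 2

Derivation:
tx78f: all yes -> commit (commits=1)
tx4ea: all yes -> commit (commits=2)
txd56: no from garnet, flint -> abort (commits=2)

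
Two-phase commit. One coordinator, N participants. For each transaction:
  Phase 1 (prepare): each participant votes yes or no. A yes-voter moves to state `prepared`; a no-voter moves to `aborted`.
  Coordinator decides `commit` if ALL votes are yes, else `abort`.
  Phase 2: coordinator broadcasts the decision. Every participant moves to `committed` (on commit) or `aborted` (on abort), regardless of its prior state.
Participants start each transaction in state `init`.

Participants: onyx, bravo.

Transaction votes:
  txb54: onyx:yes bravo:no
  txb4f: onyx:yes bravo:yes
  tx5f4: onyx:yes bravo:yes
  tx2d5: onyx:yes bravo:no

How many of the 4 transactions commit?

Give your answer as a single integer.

Answer: 2

Derivation:
txb54: no from bravo -> abort (commits=0)
txb4f: all yes -> commit (commits=1)
tx5f4: all yes -> commit (commits=2)
tx2d5: no from bravo -> abort (commits=2)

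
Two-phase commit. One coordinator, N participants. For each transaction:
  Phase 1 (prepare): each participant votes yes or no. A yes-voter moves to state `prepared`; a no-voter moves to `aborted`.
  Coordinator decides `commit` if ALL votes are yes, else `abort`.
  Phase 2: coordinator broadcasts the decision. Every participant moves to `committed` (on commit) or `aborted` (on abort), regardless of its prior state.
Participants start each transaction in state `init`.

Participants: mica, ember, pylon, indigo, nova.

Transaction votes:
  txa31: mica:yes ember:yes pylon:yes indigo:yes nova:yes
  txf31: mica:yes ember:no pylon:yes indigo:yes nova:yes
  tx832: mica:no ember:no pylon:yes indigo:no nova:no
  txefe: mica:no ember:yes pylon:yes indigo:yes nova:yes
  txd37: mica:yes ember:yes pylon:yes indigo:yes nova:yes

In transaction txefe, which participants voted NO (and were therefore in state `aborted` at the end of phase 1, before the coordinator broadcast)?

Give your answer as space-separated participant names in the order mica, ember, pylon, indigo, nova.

Txn txefe phase 1: mica no -> aborted; ember yes -> prepared; pylon yes -> prepared; indigo yes -> prepared; nova yes -> prepared

Answer: mica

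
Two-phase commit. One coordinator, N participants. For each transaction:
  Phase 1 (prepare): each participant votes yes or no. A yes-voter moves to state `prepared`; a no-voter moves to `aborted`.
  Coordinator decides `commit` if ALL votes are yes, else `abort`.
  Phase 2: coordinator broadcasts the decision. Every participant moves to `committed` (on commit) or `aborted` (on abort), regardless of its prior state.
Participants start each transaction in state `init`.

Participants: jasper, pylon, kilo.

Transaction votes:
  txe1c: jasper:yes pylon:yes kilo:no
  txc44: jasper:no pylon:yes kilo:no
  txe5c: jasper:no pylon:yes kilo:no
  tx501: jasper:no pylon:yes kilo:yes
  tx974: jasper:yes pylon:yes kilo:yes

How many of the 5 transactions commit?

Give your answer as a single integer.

txe1c: no from kilo -> abort (commits=0)
txc44: no from jasper, kilo -> abort (commits=0)
txe5c: no from jasper, kilo -> abort (commits=0)
tx501: no from jasper -> abort (commits=0)
tx974: all yes -> commit (commits=1)

Answer: 1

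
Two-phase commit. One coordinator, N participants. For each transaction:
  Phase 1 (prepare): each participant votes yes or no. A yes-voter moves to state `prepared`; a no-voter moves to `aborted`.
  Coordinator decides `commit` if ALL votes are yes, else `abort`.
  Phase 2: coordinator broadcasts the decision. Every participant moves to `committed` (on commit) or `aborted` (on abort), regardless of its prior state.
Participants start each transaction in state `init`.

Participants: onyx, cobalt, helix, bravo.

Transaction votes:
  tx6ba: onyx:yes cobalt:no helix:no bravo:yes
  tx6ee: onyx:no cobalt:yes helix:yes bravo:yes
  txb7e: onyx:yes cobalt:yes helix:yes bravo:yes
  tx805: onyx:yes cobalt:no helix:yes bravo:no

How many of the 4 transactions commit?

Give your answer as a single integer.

tx6ba: no from cobalt, helix -> abort (commits=0)
tx6ee: no from onyx -> abort (commits=0)
txb7e: all yes -> commit (commits=1)
tx805: no from cobalt, bravo -> abort (commits=1)

Answer: 1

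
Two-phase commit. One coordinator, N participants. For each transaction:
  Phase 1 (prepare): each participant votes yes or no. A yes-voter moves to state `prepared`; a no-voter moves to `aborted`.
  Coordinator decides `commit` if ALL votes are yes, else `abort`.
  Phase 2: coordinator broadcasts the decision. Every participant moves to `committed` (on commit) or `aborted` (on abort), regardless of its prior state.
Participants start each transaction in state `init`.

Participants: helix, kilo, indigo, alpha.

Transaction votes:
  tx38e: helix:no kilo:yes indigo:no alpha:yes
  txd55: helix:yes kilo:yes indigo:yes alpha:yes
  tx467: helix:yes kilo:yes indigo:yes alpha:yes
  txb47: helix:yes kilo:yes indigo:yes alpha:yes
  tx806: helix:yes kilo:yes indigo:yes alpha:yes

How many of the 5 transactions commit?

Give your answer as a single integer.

tx38e: no from helix, indigo -> abort (commits=0)
txd55: all yes -> commit (commits=1)
tx467: all yes -> commit (commits=2)
txb47: all yes -> commit (commits=3)
tx806: all yes -> commit (commits=4)

Answer: 4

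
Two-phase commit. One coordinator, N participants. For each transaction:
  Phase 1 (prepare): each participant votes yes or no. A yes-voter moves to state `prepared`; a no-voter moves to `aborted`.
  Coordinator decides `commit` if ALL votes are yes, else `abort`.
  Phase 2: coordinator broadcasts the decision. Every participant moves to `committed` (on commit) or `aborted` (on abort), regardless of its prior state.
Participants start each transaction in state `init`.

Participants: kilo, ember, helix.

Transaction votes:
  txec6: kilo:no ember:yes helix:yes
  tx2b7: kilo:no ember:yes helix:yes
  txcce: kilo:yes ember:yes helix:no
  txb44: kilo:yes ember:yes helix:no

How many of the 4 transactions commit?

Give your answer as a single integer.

Answer: 0

Derivation:
txec6: no from kilo -> abort (commits=0)
tx2b7: no from kilo -> abort (commits=0)
txcce: no from helix -> abort (commits=0)
txb44: no from helix -> abort (commits=0)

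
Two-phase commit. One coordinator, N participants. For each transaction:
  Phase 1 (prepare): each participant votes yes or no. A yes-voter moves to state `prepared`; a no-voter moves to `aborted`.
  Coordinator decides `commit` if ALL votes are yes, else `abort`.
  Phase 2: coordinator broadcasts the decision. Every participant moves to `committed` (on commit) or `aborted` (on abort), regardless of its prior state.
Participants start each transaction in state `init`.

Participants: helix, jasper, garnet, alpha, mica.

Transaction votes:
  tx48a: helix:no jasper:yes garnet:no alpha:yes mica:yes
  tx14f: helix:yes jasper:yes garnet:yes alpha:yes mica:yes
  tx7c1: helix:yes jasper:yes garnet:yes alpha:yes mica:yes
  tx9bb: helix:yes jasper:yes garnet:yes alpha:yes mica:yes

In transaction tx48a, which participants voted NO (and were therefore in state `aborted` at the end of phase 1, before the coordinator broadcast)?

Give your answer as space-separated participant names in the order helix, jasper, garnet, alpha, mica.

Txn tx48a phase 1: helix no -> aborted; jasper yes -> prepared; garnet no -> aborted; alpha yes -> prepared; mica yes -> prepared

Answer: helix garnet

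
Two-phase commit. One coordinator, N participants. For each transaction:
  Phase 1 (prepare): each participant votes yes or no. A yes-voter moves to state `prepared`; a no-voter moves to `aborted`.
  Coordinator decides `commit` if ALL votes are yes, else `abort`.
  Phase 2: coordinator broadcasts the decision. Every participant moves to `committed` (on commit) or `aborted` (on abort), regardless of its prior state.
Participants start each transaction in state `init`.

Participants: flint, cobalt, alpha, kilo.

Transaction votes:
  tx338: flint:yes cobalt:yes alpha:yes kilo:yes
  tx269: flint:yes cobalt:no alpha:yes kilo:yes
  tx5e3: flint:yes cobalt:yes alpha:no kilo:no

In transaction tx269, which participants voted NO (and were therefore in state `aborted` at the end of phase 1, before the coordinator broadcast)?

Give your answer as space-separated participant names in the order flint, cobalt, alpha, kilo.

Answer: cobalt

Derivation:
Txn tx269 phase 1: flint yes -> prepared; cobalt no -> aborted; alpha yes -> prepared; kilo yes -> prepared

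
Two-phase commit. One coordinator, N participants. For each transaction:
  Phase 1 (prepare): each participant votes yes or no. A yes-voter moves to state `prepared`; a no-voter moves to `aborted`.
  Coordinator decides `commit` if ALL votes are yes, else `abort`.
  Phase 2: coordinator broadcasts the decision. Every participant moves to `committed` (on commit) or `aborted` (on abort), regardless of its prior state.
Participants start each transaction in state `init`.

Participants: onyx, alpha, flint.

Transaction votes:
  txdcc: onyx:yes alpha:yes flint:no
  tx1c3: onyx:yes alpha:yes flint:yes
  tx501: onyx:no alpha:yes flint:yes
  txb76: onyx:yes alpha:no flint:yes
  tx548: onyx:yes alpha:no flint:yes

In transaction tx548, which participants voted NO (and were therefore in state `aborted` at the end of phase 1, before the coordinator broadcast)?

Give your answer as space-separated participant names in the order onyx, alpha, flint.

Answer: alpha

Derivation:
Txn tx548 phase 1: onyx yes -> prepared; alpha no -> aborted; flint yes -> prepared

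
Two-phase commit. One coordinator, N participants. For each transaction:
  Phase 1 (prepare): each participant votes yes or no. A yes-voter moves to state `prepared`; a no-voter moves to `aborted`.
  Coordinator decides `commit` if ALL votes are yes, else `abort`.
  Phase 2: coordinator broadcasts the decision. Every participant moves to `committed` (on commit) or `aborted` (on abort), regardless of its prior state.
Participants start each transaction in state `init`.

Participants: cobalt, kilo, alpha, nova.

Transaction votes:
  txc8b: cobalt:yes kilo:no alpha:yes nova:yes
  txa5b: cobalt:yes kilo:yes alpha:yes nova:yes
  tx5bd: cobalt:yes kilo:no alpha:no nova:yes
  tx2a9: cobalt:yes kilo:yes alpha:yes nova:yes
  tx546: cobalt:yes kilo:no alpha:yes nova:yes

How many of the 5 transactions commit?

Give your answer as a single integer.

Answer: 2

Derivation:
txc8b: no from kilo -> abort (commits=0)
txa5b: all yes -> commit (commits=1)
tx5bd: no from kilo, alpha -> abort (commits=1)
tx2a9: all yes -> commit (commits=2)
tx546: no from kilo -> abort (commits=2)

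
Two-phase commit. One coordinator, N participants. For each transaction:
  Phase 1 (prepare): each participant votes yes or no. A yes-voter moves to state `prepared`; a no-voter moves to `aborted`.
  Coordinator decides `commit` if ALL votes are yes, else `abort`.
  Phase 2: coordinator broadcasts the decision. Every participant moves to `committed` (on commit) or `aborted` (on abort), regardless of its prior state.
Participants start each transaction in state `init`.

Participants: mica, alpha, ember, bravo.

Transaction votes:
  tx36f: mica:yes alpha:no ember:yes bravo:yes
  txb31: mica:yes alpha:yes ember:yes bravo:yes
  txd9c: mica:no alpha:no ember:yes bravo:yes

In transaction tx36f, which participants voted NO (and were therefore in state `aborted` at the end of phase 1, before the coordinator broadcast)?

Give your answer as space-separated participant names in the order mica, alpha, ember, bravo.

Answer: alpha

Derivation:
Txn tx36f phase 1: mica yes -> prepared; alpha no -> aborted; ember yes -> prepared; bravo yes -> prepared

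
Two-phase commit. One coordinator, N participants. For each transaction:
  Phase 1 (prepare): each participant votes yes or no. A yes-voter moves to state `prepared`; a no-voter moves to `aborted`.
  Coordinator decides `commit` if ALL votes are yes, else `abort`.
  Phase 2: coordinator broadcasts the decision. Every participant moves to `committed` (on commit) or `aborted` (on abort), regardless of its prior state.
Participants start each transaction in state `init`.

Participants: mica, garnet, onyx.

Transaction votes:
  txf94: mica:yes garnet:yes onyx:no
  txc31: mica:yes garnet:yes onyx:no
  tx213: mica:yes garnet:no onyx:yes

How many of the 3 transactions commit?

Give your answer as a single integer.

txf94: no from onyx -> abort (commits=0)
txc31: no from onyx -> abort (commits=0)
tx213: no from garnet -> abort (commits=0)

Answer: 0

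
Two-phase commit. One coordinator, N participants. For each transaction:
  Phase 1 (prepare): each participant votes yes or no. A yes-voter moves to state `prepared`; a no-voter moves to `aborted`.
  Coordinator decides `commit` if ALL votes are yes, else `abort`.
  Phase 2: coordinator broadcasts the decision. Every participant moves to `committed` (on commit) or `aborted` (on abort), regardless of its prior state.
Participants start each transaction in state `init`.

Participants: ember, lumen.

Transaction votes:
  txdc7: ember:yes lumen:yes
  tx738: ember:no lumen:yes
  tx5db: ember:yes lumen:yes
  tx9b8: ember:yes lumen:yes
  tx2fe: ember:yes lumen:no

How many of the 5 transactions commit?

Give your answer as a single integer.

Answer: 3

Derivation:
txdc7: all yes -> commit (commits=1)
tx738: no from ember -> abort (commits=1)
tx5db: all yes -> commit (commits=2)
tx9b8: all yes -> commit (commits=3)
tx2fe: no from lumen -> abort (commits=3)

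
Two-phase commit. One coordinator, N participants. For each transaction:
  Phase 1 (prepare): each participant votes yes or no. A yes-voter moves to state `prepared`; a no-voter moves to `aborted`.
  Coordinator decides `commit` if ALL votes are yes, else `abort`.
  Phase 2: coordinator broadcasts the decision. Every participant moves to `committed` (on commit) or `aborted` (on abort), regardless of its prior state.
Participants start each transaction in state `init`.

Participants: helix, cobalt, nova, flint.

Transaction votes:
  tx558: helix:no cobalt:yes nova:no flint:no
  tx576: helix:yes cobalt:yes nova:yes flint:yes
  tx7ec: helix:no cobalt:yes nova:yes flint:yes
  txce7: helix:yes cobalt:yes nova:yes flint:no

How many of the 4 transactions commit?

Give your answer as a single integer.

Answer: 1

Derivation:
tx558: no from helix, nova, flint -> abort (commits=0)
tx576: all yes -> commit (commits=1)
tx7ec: no from helix -> abort (commits=1)
txce7: no from flint -> abort (commits=1)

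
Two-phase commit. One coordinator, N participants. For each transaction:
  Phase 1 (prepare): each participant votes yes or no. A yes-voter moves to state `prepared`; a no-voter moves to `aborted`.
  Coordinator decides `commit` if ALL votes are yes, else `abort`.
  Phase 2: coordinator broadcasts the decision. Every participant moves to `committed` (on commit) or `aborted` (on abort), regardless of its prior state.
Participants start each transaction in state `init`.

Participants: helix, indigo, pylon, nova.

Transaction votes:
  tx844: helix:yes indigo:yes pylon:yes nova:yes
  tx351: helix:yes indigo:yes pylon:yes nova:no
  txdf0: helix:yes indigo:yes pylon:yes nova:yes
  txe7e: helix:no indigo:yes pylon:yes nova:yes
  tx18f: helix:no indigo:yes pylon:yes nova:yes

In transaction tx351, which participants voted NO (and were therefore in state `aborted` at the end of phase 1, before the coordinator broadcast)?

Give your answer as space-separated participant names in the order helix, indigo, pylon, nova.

Txn tx351 phase 1: helix yes -> prepared; indigo yes -> prepared; pylon yes -> prepared; nova no -> aborted

Answer: nova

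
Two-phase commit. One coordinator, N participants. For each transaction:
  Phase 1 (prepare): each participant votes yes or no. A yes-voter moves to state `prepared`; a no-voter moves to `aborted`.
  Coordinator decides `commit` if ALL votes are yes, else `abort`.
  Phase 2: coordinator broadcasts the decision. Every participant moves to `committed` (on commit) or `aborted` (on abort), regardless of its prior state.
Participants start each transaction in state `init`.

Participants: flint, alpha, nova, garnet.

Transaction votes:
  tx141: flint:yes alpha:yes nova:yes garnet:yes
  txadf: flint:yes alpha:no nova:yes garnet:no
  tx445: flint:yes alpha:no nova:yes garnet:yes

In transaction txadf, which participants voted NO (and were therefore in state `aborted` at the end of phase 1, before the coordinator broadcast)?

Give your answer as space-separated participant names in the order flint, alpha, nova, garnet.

Answer: alpha garnet

Derivation:
Txn txadf phase 1: flint yes -> prepared; alpha no -> aborted; nova yes -> prepared; garnet no -> aborted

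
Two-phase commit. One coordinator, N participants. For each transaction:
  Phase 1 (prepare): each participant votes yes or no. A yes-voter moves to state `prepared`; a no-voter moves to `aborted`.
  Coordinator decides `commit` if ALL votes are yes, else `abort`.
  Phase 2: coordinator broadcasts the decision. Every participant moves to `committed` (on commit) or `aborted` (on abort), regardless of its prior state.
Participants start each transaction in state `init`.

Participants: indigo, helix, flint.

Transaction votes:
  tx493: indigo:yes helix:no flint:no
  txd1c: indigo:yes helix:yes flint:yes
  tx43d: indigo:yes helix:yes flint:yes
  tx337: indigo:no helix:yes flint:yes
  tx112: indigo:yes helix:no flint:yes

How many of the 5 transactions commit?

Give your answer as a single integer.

tx493: no from helix, flint -> abort (commits=0)
txd1c: all yes -> commit (commits=1)
tx43d: all yes -> commit (commits=2)
tx337: no from indigo -> abort (commits=2)
tx112: no from helix -> abort (commits=2)

Answer: 2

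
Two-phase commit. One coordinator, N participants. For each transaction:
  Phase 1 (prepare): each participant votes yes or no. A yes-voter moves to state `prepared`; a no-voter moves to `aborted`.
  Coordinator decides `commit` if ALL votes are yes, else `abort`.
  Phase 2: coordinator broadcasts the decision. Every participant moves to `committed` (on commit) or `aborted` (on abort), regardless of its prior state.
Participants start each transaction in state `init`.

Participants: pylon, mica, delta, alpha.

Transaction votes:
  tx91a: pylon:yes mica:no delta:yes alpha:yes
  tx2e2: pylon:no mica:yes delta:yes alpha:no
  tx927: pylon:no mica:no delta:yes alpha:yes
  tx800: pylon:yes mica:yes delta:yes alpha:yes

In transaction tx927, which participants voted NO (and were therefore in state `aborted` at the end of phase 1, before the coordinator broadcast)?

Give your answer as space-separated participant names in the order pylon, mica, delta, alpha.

Txn tx927 phase 1: pylon no -> aborted; mica no -> aborted; delta yes -> prepared; alpha yes -> prepared

Answer: pylon mica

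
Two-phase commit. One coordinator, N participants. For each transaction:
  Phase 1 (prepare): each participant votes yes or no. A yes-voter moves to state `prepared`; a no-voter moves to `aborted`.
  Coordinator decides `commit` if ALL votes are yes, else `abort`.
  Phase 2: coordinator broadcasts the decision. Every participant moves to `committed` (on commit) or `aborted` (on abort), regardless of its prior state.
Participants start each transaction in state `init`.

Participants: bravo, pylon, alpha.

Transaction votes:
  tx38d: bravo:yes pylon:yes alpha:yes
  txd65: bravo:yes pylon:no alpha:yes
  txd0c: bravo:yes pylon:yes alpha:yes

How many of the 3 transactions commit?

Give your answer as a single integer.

tx38d: all yes -> commit (commits=1)
txd65: no from pylon -> abort (commits=1)
txd0c: all yes -> commit (commits=2)

Answer: 2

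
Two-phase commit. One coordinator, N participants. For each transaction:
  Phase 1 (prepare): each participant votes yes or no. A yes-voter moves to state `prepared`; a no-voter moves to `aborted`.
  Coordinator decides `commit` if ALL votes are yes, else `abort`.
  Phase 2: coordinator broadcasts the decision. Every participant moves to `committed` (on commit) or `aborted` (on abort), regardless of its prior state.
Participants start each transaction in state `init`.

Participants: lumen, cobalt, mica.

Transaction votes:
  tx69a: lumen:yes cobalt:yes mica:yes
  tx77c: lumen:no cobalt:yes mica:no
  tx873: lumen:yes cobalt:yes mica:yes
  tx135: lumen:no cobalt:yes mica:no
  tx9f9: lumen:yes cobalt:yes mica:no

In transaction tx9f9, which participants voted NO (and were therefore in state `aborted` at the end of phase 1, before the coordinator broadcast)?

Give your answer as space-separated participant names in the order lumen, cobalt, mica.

Answer: mica

Derivation:
Txn tx9f9 phase 1: lumen yes -> prepared; cobalt yes -> prepared; mica no -> aborted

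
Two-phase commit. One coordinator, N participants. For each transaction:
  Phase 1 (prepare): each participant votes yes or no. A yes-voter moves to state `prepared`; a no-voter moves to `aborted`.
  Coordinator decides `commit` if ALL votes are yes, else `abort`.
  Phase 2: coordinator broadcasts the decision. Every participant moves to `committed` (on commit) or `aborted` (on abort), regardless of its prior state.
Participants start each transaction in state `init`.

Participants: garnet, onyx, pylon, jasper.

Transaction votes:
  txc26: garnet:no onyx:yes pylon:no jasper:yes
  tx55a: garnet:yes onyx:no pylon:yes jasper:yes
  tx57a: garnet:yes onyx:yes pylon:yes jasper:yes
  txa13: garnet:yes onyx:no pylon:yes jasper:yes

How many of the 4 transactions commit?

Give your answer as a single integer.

txc26: no from garnet, pylon -> abort (commits=0)
tx55a: no from onyx -> abort (commits=0)
tx57a: all yes -> commit (commits=1)
txa13: no from onyx -> abort (commits=1)

Answer: 1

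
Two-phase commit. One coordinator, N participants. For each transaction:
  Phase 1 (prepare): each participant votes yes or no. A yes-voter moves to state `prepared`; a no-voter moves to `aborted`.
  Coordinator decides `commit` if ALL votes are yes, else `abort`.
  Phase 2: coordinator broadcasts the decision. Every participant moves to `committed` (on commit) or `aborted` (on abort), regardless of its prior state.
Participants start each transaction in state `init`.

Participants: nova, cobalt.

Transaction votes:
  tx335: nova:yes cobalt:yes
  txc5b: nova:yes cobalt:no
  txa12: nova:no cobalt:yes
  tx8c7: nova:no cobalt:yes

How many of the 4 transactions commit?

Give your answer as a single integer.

Answer: 1

Derivation:
tx335: all yes -> commit (commits=1)
txc5b: no from cobalt -> abort (commits=1)
txa12: no from nova -> abort (commits=1)
tx8c7: no from nova -> abort (commits=1)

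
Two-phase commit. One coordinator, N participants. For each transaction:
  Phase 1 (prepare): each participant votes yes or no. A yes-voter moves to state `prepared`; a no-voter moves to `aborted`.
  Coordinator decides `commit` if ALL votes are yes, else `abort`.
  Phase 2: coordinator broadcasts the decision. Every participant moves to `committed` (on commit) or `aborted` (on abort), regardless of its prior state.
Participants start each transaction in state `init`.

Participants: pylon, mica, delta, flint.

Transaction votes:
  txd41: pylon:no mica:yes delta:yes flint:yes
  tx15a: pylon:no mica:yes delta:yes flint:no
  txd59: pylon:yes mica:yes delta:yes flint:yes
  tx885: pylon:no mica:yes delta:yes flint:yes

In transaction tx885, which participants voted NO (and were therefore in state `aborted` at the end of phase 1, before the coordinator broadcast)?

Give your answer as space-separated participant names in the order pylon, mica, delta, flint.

Answer: pylon

Derivation:
Txn tx885 phase 1: pylon no -> aborted; mica yes -> prepared; delta yes -> prepared; flint yes -> prepared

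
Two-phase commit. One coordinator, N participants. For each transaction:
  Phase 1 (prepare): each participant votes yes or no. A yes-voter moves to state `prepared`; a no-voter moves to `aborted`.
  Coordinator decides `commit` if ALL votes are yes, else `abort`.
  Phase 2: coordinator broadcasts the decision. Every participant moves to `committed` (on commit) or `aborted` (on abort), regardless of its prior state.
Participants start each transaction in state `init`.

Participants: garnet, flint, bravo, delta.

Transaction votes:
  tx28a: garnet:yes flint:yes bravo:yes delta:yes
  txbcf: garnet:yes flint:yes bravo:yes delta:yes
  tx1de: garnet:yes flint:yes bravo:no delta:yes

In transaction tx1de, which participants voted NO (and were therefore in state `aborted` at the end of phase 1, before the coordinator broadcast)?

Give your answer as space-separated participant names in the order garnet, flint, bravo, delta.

Txn tx1de phase 1: garnet yes -> prepared; flint yes -> prepared; bravo no -> aborted; delta yes -> prepared

Answer: bravo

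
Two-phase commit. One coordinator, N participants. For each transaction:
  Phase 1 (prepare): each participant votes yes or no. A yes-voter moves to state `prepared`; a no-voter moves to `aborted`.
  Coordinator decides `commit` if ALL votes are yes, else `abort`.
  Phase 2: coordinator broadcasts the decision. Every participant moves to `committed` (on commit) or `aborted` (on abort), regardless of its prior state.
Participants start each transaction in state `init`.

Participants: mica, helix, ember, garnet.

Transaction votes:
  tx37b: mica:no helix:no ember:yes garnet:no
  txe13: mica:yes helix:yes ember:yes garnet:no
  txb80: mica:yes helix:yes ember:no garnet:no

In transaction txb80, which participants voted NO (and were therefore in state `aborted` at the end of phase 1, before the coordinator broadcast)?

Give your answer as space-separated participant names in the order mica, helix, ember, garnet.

Answer: ember garnet

Derivation:
Txn txb80 phase 1: mica yes -> prepared; helix yes -> prepared; ember no -> aborted; garnet no -> aborted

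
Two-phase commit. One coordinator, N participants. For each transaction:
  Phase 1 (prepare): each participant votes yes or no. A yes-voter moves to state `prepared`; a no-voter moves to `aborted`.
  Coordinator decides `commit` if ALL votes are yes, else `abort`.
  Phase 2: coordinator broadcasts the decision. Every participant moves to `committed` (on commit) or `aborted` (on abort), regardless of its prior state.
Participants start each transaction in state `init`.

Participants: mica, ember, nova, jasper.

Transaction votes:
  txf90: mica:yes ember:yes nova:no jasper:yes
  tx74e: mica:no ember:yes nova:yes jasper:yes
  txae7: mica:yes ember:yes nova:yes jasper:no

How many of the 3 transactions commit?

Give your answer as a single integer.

txf90: no from nova -> abort (commits=0)
tx74e: no from mica -> abort (commits=0)
txae7: no from jasper -> abort (commits=0)

Answer: 0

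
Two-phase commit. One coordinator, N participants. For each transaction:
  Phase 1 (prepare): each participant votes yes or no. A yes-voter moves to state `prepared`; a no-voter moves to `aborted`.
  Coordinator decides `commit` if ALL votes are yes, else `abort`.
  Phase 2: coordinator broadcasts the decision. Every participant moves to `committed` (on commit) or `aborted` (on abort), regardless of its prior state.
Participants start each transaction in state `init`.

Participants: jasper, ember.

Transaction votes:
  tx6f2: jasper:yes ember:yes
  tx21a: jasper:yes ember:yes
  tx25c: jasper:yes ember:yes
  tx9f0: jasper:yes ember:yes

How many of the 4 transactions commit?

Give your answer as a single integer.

tx6f2: all yes -> commit (commits=1)
tx21a: all yes -> commit (commits=2)
tx25c: all yes -> commit (commits=3)
tx9f0: all yes -> commit (commits=4)

Answer: 4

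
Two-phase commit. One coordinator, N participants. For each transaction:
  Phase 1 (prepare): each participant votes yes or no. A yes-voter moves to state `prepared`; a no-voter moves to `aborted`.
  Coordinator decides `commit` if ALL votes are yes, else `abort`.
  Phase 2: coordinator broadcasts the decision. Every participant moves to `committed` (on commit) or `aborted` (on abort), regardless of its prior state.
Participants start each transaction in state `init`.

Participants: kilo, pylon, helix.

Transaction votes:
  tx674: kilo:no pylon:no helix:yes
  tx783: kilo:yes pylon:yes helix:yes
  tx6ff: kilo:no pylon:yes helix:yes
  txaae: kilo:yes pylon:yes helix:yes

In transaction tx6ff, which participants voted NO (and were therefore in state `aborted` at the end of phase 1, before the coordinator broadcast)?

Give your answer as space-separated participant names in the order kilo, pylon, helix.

Txn tx6ff phase 1: kilo no -> aborted; pylon yes -> prepared; helix yes -> prepared

Answer: kilo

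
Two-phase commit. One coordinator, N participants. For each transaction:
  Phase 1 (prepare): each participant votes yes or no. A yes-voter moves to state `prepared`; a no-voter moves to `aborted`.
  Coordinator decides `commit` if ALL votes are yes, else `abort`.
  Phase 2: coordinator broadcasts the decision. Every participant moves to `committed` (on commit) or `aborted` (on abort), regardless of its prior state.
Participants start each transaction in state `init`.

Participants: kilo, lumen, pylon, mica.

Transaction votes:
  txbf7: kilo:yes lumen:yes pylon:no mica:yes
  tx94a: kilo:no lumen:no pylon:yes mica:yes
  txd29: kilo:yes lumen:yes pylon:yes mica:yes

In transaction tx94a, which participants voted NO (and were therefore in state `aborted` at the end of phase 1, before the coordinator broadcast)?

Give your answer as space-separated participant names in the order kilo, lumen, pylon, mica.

Txn tx94a phase 1: kilo no -> aborted; lumen no -> aborted; pylon yes -> prepared; mica yes -> prepared

Answer: kilo lumen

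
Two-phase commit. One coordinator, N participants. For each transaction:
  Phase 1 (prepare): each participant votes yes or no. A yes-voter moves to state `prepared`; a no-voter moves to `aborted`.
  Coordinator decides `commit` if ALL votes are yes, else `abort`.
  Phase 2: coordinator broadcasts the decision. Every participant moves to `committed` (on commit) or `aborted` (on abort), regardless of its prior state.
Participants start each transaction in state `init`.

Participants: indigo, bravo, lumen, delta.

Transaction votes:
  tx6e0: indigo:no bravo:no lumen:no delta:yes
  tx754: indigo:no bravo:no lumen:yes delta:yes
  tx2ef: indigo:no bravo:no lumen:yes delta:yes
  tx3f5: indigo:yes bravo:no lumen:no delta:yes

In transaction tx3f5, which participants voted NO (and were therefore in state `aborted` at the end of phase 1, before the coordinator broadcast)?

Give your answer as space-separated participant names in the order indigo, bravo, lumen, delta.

Answer: bravo lumen

Derivation:
Txn tx3f5 phase 1: indigo yes -> prepared; bravo no -> aborted; lumen no -> aborted; delta yes -> prepared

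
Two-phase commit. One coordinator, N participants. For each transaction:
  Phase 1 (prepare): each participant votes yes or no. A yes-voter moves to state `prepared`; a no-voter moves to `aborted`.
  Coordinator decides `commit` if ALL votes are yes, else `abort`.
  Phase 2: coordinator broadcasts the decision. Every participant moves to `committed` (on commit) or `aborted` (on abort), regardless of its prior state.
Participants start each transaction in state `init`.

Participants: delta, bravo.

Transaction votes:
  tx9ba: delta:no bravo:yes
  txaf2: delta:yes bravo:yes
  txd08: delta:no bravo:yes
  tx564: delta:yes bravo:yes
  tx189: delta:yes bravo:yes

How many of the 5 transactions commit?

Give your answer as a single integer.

tx9ba: no from delta -> abort (commits=0)
txaf2: all yes -> commit (commits=1)
txd08: no from delta -> abort (commits=1)
tx564: all yes -> commit (commits=2)
tx189: all yes -> commit (commits=3)

Answer: 3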